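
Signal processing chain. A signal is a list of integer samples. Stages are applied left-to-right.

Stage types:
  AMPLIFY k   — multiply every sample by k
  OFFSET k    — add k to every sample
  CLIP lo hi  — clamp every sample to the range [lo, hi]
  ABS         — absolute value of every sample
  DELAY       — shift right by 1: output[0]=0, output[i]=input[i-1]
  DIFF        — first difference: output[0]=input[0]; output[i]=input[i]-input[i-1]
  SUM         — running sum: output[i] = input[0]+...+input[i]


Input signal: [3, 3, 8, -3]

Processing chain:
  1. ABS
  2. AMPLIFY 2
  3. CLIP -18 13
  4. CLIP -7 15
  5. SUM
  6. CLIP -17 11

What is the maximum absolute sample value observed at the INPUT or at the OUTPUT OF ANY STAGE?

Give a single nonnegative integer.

Answer: 31

Derivation:
Input: [3, 3, 8, -3] (max |s|=8)
Stage 1 (ABS): |3|=3, |3|=3, |8|=8, |-3|=3 -> [3, 3, 8, 3] (max |s|=8)
Stage 2 (AMPLIFY 2): 3*2=6, 3*2=6, 8*2=16, 3*2=6 -> [6, 6, 16, 6] (max |s|=16)
Stage 3 (CLIP -18 13): clip(6,-18,13)=6, clip(6,-18,13)=6, clip(16,-18,13)=13, clip(6,-18,13)=6 -> [6, 6, 13, 6] (max |s|=13)
Stage 4 (CLIP -7 15): clip(6,-7,15)=6, clip(6,-7,15)=6, clip(13,-7,15)=13, clip(6,-7,15)=6 -> [6, 6, 13, 6] (max |s|=13)
Stage 5 (SUM): sum[0..0]=6, sum[0..1]=12, sum[0..2]=25, sum[0..3]=31 -> [6, 12, 25, 31] (max |s|=31)
Stage 6 (CLIP -17 11): clip(6,-17,11)=6, clip(12,-17,11)=11, clip(25,-17,11)=11, clip(31,-17,11)=11 -> [6, 11, 11, 11] (max |s|=11)
Overall max amplitude: 31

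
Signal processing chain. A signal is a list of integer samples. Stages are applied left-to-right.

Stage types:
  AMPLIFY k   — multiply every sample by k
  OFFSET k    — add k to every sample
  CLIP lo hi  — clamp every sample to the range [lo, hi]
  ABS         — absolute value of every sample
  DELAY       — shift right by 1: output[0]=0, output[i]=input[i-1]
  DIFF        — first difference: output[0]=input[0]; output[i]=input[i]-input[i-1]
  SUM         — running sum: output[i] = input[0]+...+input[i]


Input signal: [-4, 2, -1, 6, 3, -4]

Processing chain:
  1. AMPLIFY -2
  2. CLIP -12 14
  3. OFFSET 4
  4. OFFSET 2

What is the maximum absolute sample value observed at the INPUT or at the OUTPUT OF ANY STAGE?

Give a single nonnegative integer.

Answer: 14

Derivation:
Input: [-4, 2, -1, 6, 3, -4] (max |s|=6)
Stage 1 (AMPLIFY -2): -4*-2=8, 2*-2=-4, -1*-2=2, 6*-2=-12, 3*-2=-6, -4*-2=8 -> [8, -4, 2, -12, -6, 8] (max |s|=12)
Stage 2 (CLIP -12 14): clip(8,-12,14)=8, clip(-4,-12,14)=-4, clip(2,-12,14)=2, clip(-12,-12,14)=-12, clip(-6,-12,14)=-6, clip(8,-12,14)=8 -> [8, -4, 2, -12, -6, 8] (max |s|=12)
Stage 3 (OFFSET 4): 8+4=12, -4+4=0, 2+4=6, -12+4=-8, -6+4=-2, 8+4=12 -> [12, 0, 6, -8, -2, 12] (max |s|=12)
Stage 4 (OFFSET 2): 12+2=14, 0+2=2, 6+2=8, -8+2=-6, -2+2=0, 12+2=14 -> [14, 2, 8, -6, 0, 14] (max |s|=14)
Overall max amplitude: 14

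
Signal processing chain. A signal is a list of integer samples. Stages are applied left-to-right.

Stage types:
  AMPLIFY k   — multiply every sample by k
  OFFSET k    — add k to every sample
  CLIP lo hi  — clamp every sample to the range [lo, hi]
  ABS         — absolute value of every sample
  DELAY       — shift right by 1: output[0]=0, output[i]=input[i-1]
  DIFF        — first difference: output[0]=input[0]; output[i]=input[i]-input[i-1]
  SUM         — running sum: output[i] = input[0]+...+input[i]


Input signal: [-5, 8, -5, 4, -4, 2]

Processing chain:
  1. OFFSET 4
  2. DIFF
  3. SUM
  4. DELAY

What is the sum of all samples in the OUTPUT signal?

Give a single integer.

Input: [-5, 8, -5, 4, -4, 2]
Stage 1 (OFFSET 4): -5+4=-1, 8+4=12, -5+4=-1, 4+4=8, -4+4=0, 2+4=6 -> [-1, 12, -1, 8, 0, 6]
Stage 2 (DIFF): s[0]=-1, 12--1=13, -1-12=-13, 8--1=9, 0-8=-8, 6-0=6 -> [-1, 13, -13, 9, -8, 6]
Stage 3 (SUM): sum[0..0]=-1, sum[0..1]=12, sum[0..2]=-1, sum[0..3]=8, sum[0..4]=0, sum[0..5]=6 -> [-1, 12, -1, 8, 0, 6]
Stage 4 (DELAY): [0, -1, 12, -1, 8, 0] = [0, -1, 12, -1, 8, 0] -> [0, -1, 12, -1, 8, 0]
Output sum: 18

Answer: 18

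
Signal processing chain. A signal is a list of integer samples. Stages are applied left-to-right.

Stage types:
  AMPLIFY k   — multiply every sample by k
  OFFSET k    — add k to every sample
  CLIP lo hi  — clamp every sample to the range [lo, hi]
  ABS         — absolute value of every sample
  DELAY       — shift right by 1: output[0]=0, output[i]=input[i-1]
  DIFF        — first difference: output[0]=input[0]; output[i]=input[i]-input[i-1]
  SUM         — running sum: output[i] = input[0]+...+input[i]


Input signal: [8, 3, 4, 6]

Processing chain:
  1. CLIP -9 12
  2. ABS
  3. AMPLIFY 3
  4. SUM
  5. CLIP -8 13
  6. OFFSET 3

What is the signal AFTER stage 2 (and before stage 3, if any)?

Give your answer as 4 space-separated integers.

Answer: 8 3 4 6

Derivation:
Input: [8, 3, 4, 6]
Stage 1 (CLIP -9 12): clip(8,-9,12)=8, clip(3,-9,12)=3, clip(4,-9,12)=4, clip(6,-9,12)=6 -> [8, 3, 4, 6]
Stage 2 (ABS): |8|=8, |3|=3, |4|=4, |6|=6 -> [8, 3, 4, 6]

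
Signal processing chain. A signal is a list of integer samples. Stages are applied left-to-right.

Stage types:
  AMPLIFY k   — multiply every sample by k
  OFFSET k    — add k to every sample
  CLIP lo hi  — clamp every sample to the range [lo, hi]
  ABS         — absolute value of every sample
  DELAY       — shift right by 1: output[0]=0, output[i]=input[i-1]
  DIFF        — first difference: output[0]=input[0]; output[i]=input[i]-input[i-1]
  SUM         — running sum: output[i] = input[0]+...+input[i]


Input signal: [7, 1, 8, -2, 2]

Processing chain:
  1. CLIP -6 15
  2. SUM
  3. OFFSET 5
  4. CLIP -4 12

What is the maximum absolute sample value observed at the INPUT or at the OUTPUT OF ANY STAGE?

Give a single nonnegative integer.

Input: [7, 1, 8, -2, 2] (max |s|=8)
Stage 1 (CLIP -6 15): clip(7,-6,15)=7, clip(1,-6,15)=1, clip(8,-6,15)=8, clip(-2,-6,15)=-2, clip(2,-6,15)=2 -> [7, 1, 8, -2, 2] (max |s|=8)
Stage 2 (SUM): sum[0..0]=7, sum[0..1]=8, sum[0..2]=16, sum[0..3]=14, sum[0..4]=16 -> [7, 8, 16, 14, 16] (max |s|=16)
Stage 3 (OFFSET 5): 7+5=12, 8+5=13, 16+5=21, 14+5=19, 16+5=21 -> [12, 13, 21, 19, 21] (max |s|=21)
Stage 4 (CLIP -4 12): clip(12,-4,12)=12, clip(13,-4,12)=12, clip(21,-4,12)=12, clip(19,-4,12)=12, clip(21,-4,12)=12 -> [12, 12, 12, 12, 12] (max |s|=12)
Overall max amplitude: 21

Answer: 21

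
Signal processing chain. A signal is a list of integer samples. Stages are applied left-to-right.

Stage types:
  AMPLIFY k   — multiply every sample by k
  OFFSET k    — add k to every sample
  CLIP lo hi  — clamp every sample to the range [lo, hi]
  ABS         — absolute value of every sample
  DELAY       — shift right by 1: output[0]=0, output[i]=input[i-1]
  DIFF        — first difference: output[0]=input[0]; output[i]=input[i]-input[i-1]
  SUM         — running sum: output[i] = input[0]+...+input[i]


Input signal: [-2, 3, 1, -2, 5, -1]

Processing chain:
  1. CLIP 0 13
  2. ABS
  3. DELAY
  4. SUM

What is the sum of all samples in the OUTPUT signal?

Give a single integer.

Answer: 20

Derivation:
Input: [-2, 3, 1, -2, 5, -1]
Stage 1 (CLIP 0 13): clip(-2,0,13)=0, clip(3,0,13)=3, clip(1,0,13)=1, clip(-2,0,13)=0, clip(5,0,13)=5, clip(-1,0,13)=0 -> [0, 3, 1, 0, 5, 0]
Stage 2 (ABS): |0|=0, |3|=3, |1|=1, |0|=0, |5|=5, |0|=0 -> [0, 3, 1, 0, 5, 0]
Stage 3 (DELAY): [0, 0, 3, 1, 0, 5] = [0, 0, 3, 1, 0, 5] -> [0, 0, 3, 1, 0, 5]
Stage 4 (SUM): sum[0..0]=0, sum[0..1]=0, sum[0..2]=3, sum[0..3]=4, sum[0..4]=4, sum[0..5]=9 -> [0, 0, 3, 4, 4, 9]
Output sum: 20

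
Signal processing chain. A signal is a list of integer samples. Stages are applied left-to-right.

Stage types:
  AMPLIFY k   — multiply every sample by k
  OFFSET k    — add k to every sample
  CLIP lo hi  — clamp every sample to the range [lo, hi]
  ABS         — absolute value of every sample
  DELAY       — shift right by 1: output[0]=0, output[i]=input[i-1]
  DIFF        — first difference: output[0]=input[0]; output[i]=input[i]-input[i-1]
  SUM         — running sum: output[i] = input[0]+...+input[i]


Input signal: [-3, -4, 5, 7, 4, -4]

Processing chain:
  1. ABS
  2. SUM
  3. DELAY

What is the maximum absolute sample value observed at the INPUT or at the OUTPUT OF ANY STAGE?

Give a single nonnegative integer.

Answer: 27

Derivation:
Input: [-3, -4, 5, 7, 4, -4] (max |s|=7)
Stage 1 (ABS): |-3|=3, |-4|=4, |5|=5, |7|=7, |4|=4, |-4|=4 -> [3, 4, 5, 7, 4, 4] (max |s|=7)
Stage 2 (SUM): sum[0..0]=3, sum[0..1]=7, sum[0..2]=12, sum[0..3]=19, sum[0..4]=23, sum[0..5]=27 -> [3, 7, 12, 19, 23, 27] (max |s|=27)
Stage 3 (DELAY): [0, 3, 7, 12, 19, 23] = [0, 3, 7, 12, 19, 23] -> [0, 3, 7, 12, 19, 23] (max |s|=23)
Overall max amplitude: 27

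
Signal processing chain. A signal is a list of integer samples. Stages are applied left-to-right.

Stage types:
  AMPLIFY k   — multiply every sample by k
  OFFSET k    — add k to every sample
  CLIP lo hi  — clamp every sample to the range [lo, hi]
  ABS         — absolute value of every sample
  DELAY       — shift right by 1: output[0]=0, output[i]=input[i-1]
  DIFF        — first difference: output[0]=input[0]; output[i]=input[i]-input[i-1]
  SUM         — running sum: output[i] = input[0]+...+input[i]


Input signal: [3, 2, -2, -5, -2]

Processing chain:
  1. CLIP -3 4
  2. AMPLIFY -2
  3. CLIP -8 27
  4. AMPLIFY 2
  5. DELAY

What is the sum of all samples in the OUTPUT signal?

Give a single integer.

Answer: 0

Derivation:
Input: [3, 2, -2, -5, -2]
Stage 1 (CLIP -3 4): clip(3,-3,4)=3, clip(2,-3,4)=2, clip(-2,-3,4)=-2, clip(-5,-3,4)=-3, clip(-2,-3,4)=-2 -> [3, 2, -2, -3, -2]
Stage 2 (AMPLIFY -2): 3*-2=-6, 2*-2=-4, -2*-2=4, -3*-2=6, -2*-2=4 -> [-6, -4, 4, 6, 4]
Stage 3 (CLIP -8 27): clip(-6,-8,27)=-6, clip(-4,-8,27)=-4, clip(4,-8,27)=4, clip(6,-8,27)=6, clip(4,-8,27)=4 -> [-6, -4, 4, 6, 4]
Stage 4 (AMPLIFY 2): -6*2=-12, -4*2=-8, 4*2=8, 6*2=12, 4*2=8 -> [-12, -8, 8, 12, 8]
Stage 5 (DELAY): [0, -12, -8, 8, 12] = [0, -12, -8, 8, 12] -> [0, -12, -8, 8, 12]
Output sum: 0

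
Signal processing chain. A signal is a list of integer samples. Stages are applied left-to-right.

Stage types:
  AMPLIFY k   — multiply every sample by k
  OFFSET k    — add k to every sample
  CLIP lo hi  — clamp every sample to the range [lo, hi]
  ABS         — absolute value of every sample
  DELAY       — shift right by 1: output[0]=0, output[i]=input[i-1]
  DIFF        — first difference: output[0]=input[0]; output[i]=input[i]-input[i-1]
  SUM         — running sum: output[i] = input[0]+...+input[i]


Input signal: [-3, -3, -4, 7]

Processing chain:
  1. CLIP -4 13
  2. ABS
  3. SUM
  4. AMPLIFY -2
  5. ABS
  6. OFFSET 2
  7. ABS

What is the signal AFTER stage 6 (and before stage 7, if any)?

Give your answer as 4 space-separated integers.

Answer: 8 14 22 36

Derivation:
Input: [-3, -3, -4, 7]
Stage 1 (CLIP -4 13): clip(-3,-4,13)=-3, clip(-3,-4,13)=-3, clip(-4,-4,13)=-4, clip(7,-4,13)=7 -> [-3, -3, -4, 7]
Stage 2 (ABS): |-3|=3, |-3|=3, |-4|=4, |7|=7 -> [3, 3, 4, 7]
Stage 3 (SUM): sum[0..0]=3, sum[0..1]=6, sum[0..2]=10, sum[0..3]=17 -> [3, 6, 10, 17]
Stage 4 (AMPLIFY -2): 3*-2=-6, 6*-2=-12, 10*-2=-20, 17*-2=-34 -> [-6, -12, -20, -34]
Stage 5 (ABS): |-6|=6, |-12|=12, |-20|=20, |-34|=34 -> [6, 12, 20, 34]
Stage 6 (OFFSET 2): 6+2=8, 12+2=14, 20+2=22, 34+2=36 -> [8, 14, 22, 36]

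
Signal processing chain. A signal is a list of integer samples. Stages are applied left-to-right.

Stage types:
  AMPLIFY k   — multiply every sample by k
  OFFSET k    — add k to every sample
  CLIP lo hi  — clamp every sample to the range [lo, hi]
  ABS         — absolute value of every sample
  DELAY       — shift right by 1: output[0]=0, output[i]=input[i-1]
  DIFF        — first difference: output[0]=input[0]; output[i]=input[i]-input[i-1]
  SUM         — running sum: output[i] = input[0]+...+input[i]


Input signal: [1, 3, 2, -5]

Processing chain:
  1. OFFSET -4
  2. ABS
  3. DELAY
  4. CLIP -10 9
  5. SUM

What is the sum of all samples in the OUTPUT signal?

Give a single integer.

Input: [1, 3, 2, -5]
Stage 1 (OFFSET -4): 1+-4=-3, 3+-4=-1, 2+-4=-2, -5+-4=-9 -> [-3, -1, -2, -9]
Stage 2 (ABS): |-3|=3, |-1|=1, |-2|=2, |-9|=9 -> [3, 1, 2, 9]
Stage 3 (DELAY): [0, 3, 1, 2] = [0, 3, 1, 2] -> [0, 3, 1, 2]
Stage 4 (CLIP -10 9): clip(0,-10,9)=0, clip(3,-10,9)=3, clip(1,-10,9)=1, clip(2,-10,9)=2 -> [0, 3, 1, 2]
Stage 5 (SUM): sum[0..0]=0, sum[0..1]=3, sum[0..2]=4, sum[0..3]=6 -> [0, 3, 4, 6]
Output sum: 13

Answer: 13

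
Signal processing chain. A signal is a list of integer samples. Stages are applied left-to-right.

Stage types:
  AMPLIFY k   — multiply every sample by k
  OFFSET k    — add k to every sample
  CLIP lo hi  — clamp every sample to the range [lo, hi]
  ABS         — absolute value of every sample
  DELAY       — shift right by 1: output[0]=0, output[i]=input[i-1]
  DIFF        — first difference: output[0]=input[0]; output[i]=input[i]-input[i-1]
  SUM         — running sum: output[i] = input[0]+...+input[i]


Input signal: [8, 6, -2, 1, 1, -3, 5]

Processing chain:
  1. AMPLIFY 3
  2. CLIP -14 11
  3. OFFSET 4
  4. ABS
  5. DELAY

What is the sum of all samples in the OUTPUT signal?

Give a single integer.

Input: [8, 6, -2, 1, 1, -3, 5]
Stage 1 (AMPLIFY 3): 8*3=24, 6*3=18, -2*3=-6, 1*3=3, 1*3=3, -3*3=-9, 5*3=15 -> [24, 18, -6, 3, 3, -9, 15]
Stage 2 (CLIP -14 11): clip(24,-14,11)=11, clip(18,-14,11)=11, clip(-6,-14,11)=-6, clip(3,-14,11)=3, clip(3,-14,11)=3, clip(-9,-14,11)=-9, clip(15,-14,11)=11 -> [11, 11, -6, 3, 3, -9, 11]
Stage 3 (OFFSET 4): 11+4=15, 11+4=15, -6+4=-2, 3+4=7, 3+4=7, -9+4=-5, 11+4=15 -> [15, 15, -2, 7, 7, -5, 15]
Stage 4 (ABS): |15|=15, |15|=15, |-2|=2, |7|=7, |7|=7, |-5|=5, |15|=15 -> [15, 15, 2, 7, 7, 5, 15]
Stage 5 (DELAY): [0, 15, 15, 2, 7, 7, 5] = [0, 15, 15, 2, 7, 7, 5] -> [0, 15, 15, 2, 7, 7, 5]
Output sum: 51

Answer: 51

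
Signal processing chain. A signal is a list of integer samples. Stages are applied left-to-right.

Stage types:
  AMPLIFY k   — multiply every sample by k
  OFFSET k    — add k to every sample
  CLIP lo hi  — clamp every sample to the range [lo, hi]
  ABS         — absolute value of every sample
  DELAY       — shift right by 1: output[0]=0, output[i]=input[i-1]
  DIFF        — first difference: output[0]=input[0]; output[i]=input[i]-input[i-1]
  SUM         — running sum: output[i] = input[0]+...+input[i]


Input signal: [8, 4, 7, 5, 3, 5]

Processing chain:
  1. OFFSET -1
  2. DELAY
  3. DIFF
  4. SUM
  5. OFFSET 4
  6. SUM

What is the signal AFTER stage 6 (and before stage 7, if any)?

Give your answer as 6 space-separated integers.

Input: [8, 4, 7, 5, 3, 5]
Stage 1 (OFFSET -1): 8+-1=7, 4+-1=3, 7+-1=6, 5+-1=4, 3+-1=2, 5+-1=4 -> [7, 3, 6, 4, 2, 4]
Stage 2 (DELAY): [0, 7, 3, 6, 4, 2] = [0, 7, 3, 6, 4, 2] -> [0, 7, 3, 6, 4, 2]
Stage 3 (DIFF): s[0]=0, 7-0=7, 3-7=-4, 6-3=3, 4-6=-2, 2-4=-2 -> [0, 7, -4, 3, -2, -2]
Stage 4 (SUM): sum[0..0]=0, sum[0..1]=7, sum[0..2]=3, sum[0..3]=6, sum[0..4]=4, sum[0..5]=2 -> [0, 7, 3, 6, 4, 2]
Stage 5 (OFFSET 4): 0+4=4, 7+4=11, 3+4=7, 6+4=10, 4+4=8, 2+4=6 -> [4, 11, 7, 10, 8, 6]
Stage 6 (SUM): sum[0..0]=4, sum[0..1]=15, sum[0..2]=22, sum[0..3]=32, sum[0..4]=40, sum[0..5]=46 -> [4, 15, 22, 32, 40, 46]

Answer: 4 15 22 32 40 46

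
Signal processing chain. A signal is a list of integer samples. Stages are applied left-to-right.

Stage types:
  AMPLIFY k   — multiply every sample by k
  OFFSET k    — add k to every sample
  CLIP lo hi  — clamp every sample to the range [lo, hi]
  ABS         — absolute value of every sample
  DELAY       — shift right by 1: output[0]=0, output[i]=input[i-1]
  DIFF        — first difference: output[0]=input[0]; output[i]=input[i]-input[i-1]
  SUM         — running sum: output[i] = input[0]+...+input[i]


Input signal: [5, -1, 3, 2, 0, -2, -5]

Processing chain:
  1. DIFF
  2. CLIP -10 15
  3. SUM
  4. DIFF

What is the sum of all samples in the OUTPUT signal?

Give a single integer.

Input: [5, -1, 3, 2, 0, -2, -5]
Stage 1 (DIFF): s[0]=5, -1-5=-6, 3--1=4, 2-3=-1, 0-2=-2, -2-0=-2, -5--2=-3 -> [5, -6, 4, -1, -2, -2, -3]
Stage 2 (CLIP -10 15): clip(5,-10,15)=5, clip(-6,-10,15)=-6, clip(4,-10,15)=4, clip(-1,-10,15)=-1, clip(-2,-10,15)=-2, clip(-2,-10,15)=-2, clip(-3,-10,15)=-3 -> [5, -6, 4, -1, -2, -2, -3]
Stage 3 (SUM): sum[0..0]=5, sum[0..1]=-1, sum[0..2]=3, sum[0..3]=2, sum[0..4]=0, sum[0..5]=-2, sum[0..6]=-5 -> [5, -1, 3, 2, 0, -2, -5]
Stage 4 (DIFF): s[0]=5, -1-5=-6, 3--1=4, 2-3=-1, 0-2=-2, -2-0=-2, -5--2=-3 -> [5, -6, 4, -1, -2, -2, -3]
Output sum: -5

Answer: -5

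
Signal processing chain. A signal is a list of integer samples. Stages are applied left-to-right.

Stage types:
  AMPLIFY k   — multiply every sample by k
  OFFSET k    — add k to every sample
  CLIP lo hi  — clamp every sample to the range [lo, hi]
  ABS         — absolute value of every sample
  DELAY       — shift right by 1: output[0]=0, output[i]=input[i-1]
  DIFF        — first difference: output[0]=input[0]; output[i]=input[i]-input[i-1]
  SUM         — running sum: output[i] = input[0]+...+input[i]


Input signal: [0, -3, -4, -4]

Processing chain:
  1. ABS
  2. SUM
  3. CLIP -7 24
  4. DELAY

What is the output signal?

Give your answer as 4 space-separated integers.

Answer: 0 0 3 7

Derivation:
Input: [0, -3, -4, -4]
Stage 1 (ABS): |0|=0, |-3|=3, |-4|=4, |-4|=4 -> [0, 3, 4, 4]
Stage 2 (SUM): sum[0..0]=0, sum[0..1]=3, sum[0..2]=7, sum[0..3]=11 -> [0, 3, 7, 11]
Stage 3 (CLIP -7 24): clip(0,-7,24)=0, clip(3,-7,24)=3, clip(7,-7,24)=7, clip(11,-7,24)=11 -> [0, 3, 7, 11]
Stage 4 (DELAY): [0, 0, 3, 7] = [0, 0, 3, 7] -> [0, 0, 3, 7]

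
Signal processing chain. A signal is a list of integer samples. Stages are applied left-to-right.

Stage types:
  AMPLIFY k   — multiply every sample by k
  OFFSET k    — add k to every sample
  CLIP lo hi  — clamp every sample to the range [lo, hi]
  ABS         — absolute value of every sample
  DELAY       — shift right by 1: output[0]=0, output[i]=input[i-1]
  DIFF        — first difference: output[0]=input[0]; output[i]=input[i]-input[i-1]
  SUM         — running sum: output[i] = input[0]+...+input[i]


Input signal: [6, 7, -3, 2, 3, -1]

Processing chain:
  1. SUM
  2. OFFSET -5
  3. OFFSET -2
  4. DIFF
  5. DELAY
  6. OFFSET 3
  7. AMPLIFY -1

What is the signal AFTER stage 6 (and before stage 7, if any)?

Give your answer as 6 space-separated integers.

Input: [6, 7, -3, 2, 3, -1]
Stage 1 (SUM): sum[0..0]=6, sum[0..1]=13, sum[0..2]=10, sum[0..3]=12, sum[0..4]=15, sum[0..5]=14 -> [6, 13, 10, 12, 15, 14]
Stage 2 (OFFSET -5): 6+-5=1, 13+-5=8, 10+-5=5, 12+-5=7, 15+-5=10, 14+-5=9 -> [1, 8, 5, 7, 10, 9]
Stage 3 (OFFSET -2): 1+-2=-1, 8+-2=6, 5+-2=3, 7+-2=5, 10+-2=8, 9+-2=7 -> [-1, 6, 3, 5, 8, 7]
Stage 4 (DIFF): s[0]=-1, 6--1=7, 3-6=-3, 5-3=2, 8-5=3, 7-8=-1 -> [-1, 7, -3, 2, 3, -1]
Stage 5 (DELAY): [0, -1, 7, -3, 2, 3] = [0, -1, 7, -3, 2, 3] -> [0, -1, 7, -3, 2, 3]
Stage 6 (OFFSET 3): 0+3=3, -1+3=2, 7+3=10, -3+3=0, 2+3=5, 3+3=6 -> [3, 2, 10, 0, 5, 6]

Answer: 3 2 10 0 5 6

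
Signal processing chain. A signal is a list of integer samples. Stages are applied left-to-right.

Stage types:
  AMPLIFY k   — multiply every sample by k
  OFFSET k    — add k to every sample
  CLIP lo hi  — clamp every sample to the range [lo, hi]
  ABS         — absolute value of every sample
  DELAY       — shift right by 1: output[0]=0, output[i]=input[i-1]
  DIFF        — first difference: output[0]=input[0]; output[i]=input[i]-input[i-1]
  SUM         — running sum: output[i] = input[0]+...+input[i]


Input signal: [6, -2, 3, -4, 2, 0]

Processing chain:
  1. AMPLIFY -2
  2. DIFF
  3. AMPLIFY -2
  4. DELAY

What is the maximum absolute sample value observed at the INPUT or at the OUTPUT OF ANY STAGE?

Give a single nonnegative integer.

Answer: 32

Derivation:
Input: [6, -2, 3, -4, 2, 0] (max |s|=6)
Stage 1 (AMPLIFY -2): 6*-2=-12, -2*-2=4, 3*-2=-6, -4*-2=8, 2*-2=-4, 0*-2=0 -> [-12, 4, -6, 8, -4, 0] (max |s|=12)
Stage 2 (DIFF): s[0]=-12, 4--12=16, -6-4=-10, 8--6=14, -4-8=-12, 0--4=4 -> [-12, 16, -10, 14, -12, 4] (max |s|=16)
Stage 3 (AMPLIFY -2): -12*-2=24, 16*-2=-32, -10*-2=20, 14*-2=-28, -12*-2=24, 4*-2=-8 -> [24, -32, 20, -28, 24, -8] (max |s|=32)
Stage 4 (DELAY): [0, 24, -32, 20, -28, 24] = [0, 24, -32, 20, -28, 24] -> [0, 24, -32, 20, -28, 24] (max |s|=32)
Overall max amplitude: 32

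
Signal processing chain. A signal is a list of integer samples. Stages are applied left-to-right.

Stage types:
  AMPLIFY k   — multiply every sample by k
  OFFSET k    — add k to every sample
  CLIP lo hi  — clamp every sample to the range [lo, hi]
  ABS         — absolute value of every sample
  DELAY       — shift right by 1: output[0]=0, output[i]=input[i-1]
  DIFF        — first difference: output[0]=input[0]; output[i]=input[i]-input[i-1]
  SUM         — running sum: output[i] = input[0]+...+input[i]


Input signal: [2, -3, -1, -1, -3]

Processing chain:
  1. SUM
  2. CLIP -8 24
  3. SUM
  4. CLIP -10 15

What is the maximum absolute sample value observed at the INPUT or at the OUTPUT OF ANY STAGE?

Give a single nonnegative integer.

Input: [2, -3, -1, -1, -3] (max |s|=3)
Stage 1 (SUM): sum[0..0]=2, sum[0..1]=-1, sum[0..2]=-2, sum[0..3]=-3, sum[0..4]=-6 -> [2, -1, -2, -3, -6] (max |s|=6)
Stage 2 (CLIP -8 24): clip(2,-8,24)=2, clip(-1,-8,24)=-1, clip(-2,-8,24)=-2, clip(-3,-8,24)=-3, clip(-6,-8,24)=-6 -> [2, -1, -2, -3, -6] (max |s|=6)
Stage 3 (SUM): sum[0..0]=2, sum[0..1]=1, sum[0..2]=-1, sum[0..3]=-4, sum[0..4]=-10 -> [2, 1, -1, -4, -10] (max |s|=10)
Stage 4 (CLIP -10 15): clip(2,-10,15)=2, clip(1,-10,15)=1, clip(-1,-10,15)=-1, clip(-4,-10,15)=-4, clip(-10,-10,15)=-10 -> [2, 1, -1, -4, -10] (max |s|=10)
Overall max amplitude: 10

Answer: 10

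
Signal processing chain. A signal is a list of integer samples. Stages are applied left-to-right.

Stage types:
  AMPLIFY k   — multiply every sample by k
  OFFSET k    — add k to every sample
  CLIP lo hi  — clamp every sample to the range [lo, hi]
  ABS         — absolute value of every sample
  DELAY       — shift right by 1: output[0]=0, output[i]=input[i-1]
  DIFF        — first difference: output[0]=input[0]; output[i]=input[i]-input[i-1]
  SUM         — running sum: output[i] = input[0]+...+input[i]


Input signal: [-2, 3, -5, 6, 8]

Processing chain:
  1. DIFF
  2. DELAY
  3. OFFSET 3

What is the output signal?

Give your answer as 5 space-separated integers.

Input: [-2, 3, -5, 6, 8]
Stage 1 (DIFF): s[0]=-2, 3--2=5, -5-3=-8, 6--5=11, 8-6=2 -> [-2, 5, -8, 11, 2]
Stage 2 (DELAY): [0, -2, 5, -8, 11] = [0, -2, 5, -8, 11] -> [0, -2, 5, -8, 11]
Stage 3 (OFFSET 3): 0+3=3, -2+3=1, 5+3=8, -8+3=-5, 11+3=14 -> [3, 1, 8, -5, 14]

Answer: 3 1 8 -5 14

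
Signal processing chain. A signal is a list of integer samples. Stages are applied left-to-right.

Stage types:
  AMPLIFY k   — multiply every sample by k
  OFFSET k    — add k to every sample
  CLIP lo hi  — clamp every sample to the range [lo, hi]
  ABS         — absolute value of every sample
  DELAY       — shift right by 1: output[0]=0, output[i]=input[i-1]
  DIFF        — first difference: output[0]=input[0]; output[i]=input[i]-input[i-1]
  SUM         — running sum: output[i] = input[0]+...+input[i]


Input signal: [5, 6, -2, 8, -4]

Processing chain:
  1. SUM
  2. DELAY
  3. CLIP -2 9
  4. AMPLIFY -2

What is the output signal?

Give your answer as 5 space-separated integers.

Answer: 0 -10 -18 -18 -18

Derivation:
Input: [5, 6, -2, 8, -4]
Stage 1 (SUM): sum[0..0]=5, sum[0..1]=11, sum[0..2]=9, sum[0..3]=17, sum[0..4]=13 -> [5, 11, 9, 17, 13]
Stage 2 (DELAY): [0, 5, 11, 9, 17] = [0, 5, 11, 9, 17] -> [0, 5, 11, 9, 17]
Stage 3 (CLIP -2 9): clip(0,-2,9)=0, clip(5,-2,9)=5, clip(11,-2,9)=9, clip(9,-2,9)=9, clip(17,-2,9)=9 -> [0, 5, 9, 9, 9]
Stage 4 (AMPLIFY -2): 0*-2=0, 5*-2=-10, 9*-2=-18, 9*-2=-18, 9*-2=-18 -> [0, -10, -18, -18, -18]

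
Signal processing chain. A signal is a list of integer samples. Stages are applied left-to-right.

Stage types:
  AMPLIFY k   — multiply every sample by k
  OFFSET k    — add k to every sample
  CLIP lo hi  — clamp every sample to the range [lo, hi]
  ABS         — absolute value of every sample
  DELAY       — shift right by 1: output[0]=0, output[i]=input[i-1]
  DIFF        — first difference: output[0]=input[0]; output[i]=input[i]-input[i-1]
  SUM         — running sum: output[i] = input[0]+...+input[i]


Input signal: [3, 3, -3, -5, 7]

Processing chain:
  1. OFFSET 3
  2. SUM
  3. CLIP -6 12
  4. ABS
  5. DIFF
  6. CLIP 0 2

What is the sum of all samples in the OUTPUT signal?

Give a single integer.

Input: [3, 3, -3, -5, 7]
Stage 1 (OFFSET 3): 3+3=6, 3+3=6, -3+3=0, -5+3=-2, 7+3=10 -> [6, 6, 0, -2, 10]
Stage 2 (SUM): sum[0..0]=6, sum[0..1]=12, sum[0..2]=12, sum[0..3]=10, sum[0..4]=20 -> [6, 12, 12, 10, 20]
Stage 3 (CLIP -6 12): clip(6,-6,12)=6, clip(12,-6,12)=12, clip(12,-6,12)=12, clip(10,-6,12)=10, clip(20,-6,12)=12 -> [6, 12, 12, 10, 12]
Stage 4 (ABS): |6|=6, |12|=12, |12|=12, |10|=10, |12|=12 -> [6, 12, 12, 10, 12]
Stage 5 (DIFF): s[0]=6, 12-6=6, 12-12=0, 10-12=-2, 12-10=2 -> [6, 6, 0, -2, 2]
Stage 6 (CLIP 0 2): clip(6,0,2)=2, clip(6,0,2)=2, clip(0,0,2)=0, clip(-2,0,2)=0, clip(2,0,2)=2 -> [2, 2, 0, 0, 2]
Output sum: 6

Answer: 6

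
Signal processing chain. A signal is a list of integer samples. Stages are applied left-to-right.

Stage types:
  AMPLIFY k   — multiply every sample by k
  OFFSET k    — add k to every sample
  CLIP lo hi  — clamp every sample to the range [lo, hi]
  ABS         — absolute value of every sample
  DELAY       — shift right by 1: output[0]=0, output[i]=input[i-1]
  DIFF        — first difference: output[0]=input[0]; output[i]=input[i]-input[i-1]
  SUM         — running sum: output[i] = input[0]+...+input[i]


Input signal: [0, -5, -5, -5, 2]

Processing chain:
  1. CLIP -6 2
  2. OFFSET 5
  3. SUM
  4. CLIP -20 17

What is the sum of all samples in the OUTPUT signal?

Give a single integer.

Input: [0, -5, -5, -5, 2]
Stage 1 (CLIP -6 2): clip(0,-6,2)=0, clip(-5,-6,2)=-5, clip(-5,-6,2)=-5, clip(-5,-6,2)=-5, clip(2,-6,2)=2 -> [0, -5, -5, -5, 2]
Stage 2 (OFFSET 5): 0+5=5, -5+5=0, -5+5=0, -5+5=0, 2+5=7 -> [5, 0, 0, 0, 7]
Stage 3 (SUM): sum[0..0]=5, sum[0..1]=5, sum[0..2]=5, sum[0..3]=5, sum[0..4]=12 -> [5, 5, 5, 5, 12]
Stage 4 (CLIP -20 17): clip(5,-20,17)=5, clip(5,-20,17)=5, clip(5,-20,17)=5, clip(5,-20,17)=5, clip(12,-20,17)=12 -> [5, 5, 5, 5, 12]
Output sum: 32

Answer: 32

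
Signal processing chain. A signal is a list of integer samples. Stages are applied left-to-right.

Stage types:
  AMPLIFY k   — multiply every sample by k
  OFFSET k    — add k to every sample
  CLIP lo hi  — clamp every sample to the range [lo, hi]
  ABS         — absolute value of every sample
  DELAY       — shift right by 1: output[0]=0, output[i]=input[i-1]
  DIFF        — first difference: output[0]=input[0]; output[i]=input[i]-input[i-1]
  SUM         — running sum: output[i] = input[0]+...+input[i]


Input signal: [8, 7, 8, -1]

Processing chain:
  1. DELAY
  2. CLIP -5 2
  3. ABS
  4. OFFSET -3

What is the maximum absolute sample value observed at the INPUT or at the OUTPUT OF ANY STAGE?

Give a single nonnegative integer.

Input: [8, 7, 8, -1] (max |s|=8)
Stage 1 (DELAY): [0, 8, 7, 8] = [0, 8, 7, 8] -> [0, 8, 7, 8] (max |s|=8)
Stage 2 (CLIP -5 2): clip(0,-5,2)=0, clip(8,-5,2)=2, clip(7,-5,2)=2, clip(8,-5,2)=2 -> [0, 2, 2, 2] (max |s|=2)
Stage 3 (ABS): |0|=0, |2|=2, |2|=2, |2|=2 -> [0, 2, 2, 2] (max |s|=2)
Stage 4 (OFFSET -3): 0+-3=-3, 2+-3=-1, 2+-3=-1, 2+-3=-1 -> [-3, -1, -1, -1] (max |s|=3)
Overall max amplitude: 8

Answer: 8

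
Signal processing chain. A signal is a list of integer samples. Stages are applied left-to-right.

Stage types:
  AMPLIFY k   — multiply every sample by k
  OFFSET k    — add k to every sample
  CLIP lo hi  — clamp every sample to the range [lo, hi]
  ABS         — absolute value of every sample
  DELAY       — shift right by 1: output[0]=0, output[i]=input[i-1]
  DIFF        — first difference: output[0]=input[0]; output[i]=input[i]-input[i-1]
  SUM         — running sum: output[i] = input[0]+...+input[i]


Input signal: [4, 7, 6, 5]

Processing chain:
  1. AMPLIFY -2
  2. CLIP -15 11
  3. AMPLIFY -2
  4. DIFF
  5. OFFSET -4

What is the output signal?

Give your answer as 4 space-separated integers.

Input: [4, 7, 6, 5]
Stage 1 (AMPLIFY -2): 4*-2=-8, 7*-2=-14, 6*-2=-12, 5*-2=-10 -> [-8, -14, -12, -10]
Stage 2 (CLIP -15 11): clip(-8,-15,11)=-8, clip(-14,-15,11)=-14, clip(-12,-15,11)=-12, clip(-10,-15,11)=-10 -> [-8, -14, -12, -10]
Stage 3 (AMPLIFY -2): -8*-2=16, -14*-2=28, -12*-2=24, -10*-2=20 -> [16, 28, 24, 20]
Stage 4 (DIFF): s[0]=16, 28-16=12, 24-28=-4, 20-24=-4 -> [16, 12, -4, -4]
Stage 5 (OFFSET -4): 16+-4=12, 12+-4=8, -4+-4=-8, -4+-4=-8 -> [12, 8, -8, -8]

Answer: 12 8 -8 -8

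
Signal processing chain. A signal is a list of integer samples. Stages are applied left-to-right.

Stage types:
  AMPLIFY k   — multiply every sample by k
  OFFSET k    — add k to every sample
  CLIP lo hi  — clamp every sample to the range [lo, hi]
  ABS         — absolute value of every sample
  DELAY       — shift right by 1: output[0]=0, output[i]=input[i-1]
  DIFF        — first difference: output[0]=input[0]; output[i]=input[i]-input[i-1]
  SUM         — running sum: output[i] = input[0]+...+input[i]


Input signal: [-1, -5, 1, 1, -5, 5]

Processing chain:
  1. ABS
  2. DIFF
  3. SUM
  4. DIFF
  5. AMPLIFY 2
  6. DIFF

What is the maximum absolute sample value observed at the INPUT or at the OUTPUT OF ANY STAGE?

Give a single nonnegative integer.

Input: [-1, -5, 1, 1, -5, 5] (max |s|=5)
Stage 1 (ABS): |-1|=1, |-5|=5, |1|=1, |1|=1, |-5|=5, |5|=5 -> [1, 5, 1, 1, 5, 5] (max |s|=5)
Stage 2 (DIFF): s[0]=1, 5-1=4, 1-5=-4, 1-1=0, 5-1=4, 5-5=0 -> [1, 4, -4, 0, 4, 0] (max |s|=4)
Stage 3 (SUM): sum[0..0]=1, sum[0..1]=5, sum[0..2]=1, sum[0..3]=1, sum[0..4]=5, sum[0..5]=5 -> [1, 5, 1, 1, 5, 5] (max |s|=5)
Stage 4 (DIFF): s[0]=1, 5-1=4, 1-5=-4, 1-1=0, 5-1=4, 5-5=0 -> [1, 4, -4, 0, 4, 0] (max |s|=4)
Stage 5 (AMPLIFY 2): 1*2=2, 4*2=8, -4*2=-8, 0*2=0, 4*2=8, 0*2=0 -> [2, 8, -8, 0, 8, 0] (max |s|=8)
Stage 6 (DIFF): s[0]=2, 8-2=6, -8-8=-16, 0--8=8, 8-0=8, 0-8=-8 -> [2, 6, -16, 8, 8, -8] (max |s|=16)
Overall max amplitude: 16

Answer: 16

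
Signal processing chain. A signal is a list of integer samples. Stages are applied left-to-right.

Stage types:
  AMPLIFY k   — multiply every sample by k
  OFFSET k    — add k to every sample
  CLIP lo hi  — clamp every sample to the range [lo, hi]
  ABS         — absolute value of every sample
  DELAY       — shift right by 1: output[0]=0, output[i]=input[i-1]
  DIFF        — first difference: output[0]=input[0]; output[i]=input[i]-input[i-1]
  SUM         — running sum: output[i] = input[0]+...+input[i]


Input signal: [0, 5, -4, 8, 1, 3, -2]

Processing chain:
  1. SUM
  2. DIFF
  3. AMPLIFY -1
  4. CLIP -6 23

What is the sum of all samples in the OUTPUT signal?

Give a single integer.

Answer: -9

Derivation:
Input: [0, 5, -4, 8, 1, 3, -2]
Stage 1 (SUM): sum[0..0]=0, sum[0..1]=5, sum[0..2]=1, sum[0..3]=9, sum[0..4]=10, sum[0..5]=13, sum[0..6]=11 -> [0, 5, 1, 9, 10, 13, 11]
Stage 2 (DIFF): s[0]=0, 5-0=5, 1-5=-4, 9-1=8, 10-9=1, 13-10=3, 11-13=-2 -> [0, 5, -4, 8, 1, 3, -2]
Stage 3 (AMPLIFY -1): 0*-1=0, 5*-1=-5, -4*-1=4, 8*-1=-8, 1*-1=-1, 3*-1=-3, -2*-1=2 -> [0, -5, 4, -8, -1, -3, 2]
Stage 4 (CLIP -6 23): clip(0,-6,23)=0, clip(-5,-6,23)=-5, clip(4,-6,23)=4, clip(-8,-6,23)=-6, clip(-1,-6,23)=-1, clip(-3,-6,23)=-3, clip(2,-6,23)=2 -> [0, -5, 4, -6, -1, -3, 2]
Output sum: -9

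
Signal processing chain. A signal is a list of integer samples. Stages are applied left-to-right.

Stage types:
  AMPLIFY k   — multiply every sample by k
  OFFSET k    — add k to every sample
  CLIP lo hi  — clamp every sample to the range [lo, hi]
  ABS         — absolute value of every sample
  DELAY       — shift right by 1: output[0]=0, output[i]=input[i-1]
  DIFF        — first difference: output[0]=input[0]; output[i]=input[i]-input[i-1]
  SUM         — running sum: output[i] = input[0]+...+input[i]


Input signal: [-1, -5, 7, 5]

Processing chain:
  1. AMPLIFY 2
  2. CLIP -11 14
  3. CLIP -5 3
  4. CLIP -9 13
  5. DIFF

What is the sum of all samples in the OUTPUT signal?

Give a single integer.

Answer: 3

Derivation:
Input: [-1, -5, 7, 5]
Stage 1 (AMPLIFY 2): -1*2=-2, -5*2=-10, 7*2=14, 5*2=10 -> [-2, -10, 14, 10]
Stage 2 (CLIP -11 14): clip(-2,-11,14)=-2, clip(-10,-11,14)=-10, clip(14,-11,14)=14, clip(10,-11,14)=10 -> [-2, -10, 14, 10]
Stage 3 (CLIP -5 3): clip(-2,-5,3)=-2, clip(-10,-5,3)=-5, clip(14,-5,3)=3, clip(10,-5,3)=3 -> [-2, -5, 3, 3]
Stage 4 (CLIP -9 13): clip(-2,-9,13)=-2, clip(-5,-9,13)=-5, clip(3,-9,13)=3, clip(3,-9,13)=3 -> [-2, -5, 3, 3]
Stage 5 (DIFF): s[0]=-2, -5--2=-3, 3--5=8, 3-3=0 -> [-2, -3, 8, 0]
Output sum: 3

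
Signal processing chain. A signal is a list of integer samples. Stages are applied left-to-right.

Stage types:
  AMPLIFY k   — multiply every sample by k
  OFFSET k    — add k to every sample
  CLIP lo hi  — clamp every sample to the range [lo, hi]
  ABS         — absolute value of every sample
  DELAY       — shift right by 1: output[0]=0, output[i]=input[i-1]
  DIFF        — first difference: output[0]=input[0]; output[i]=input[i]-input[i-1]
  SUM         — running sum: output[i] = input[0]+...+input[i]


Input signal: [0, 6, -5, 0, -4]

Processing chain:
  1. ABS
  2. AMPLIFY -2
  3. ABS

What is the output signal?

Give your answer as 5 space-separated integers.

Input: [0, 6, -5, 0, -4]
Stage 1 (ABS): |0|=0, |6|=6, |-5|=5, |0|=0, |-4|=4 -> [0, 6, 5, 0, 4]
Stage 2 (AMPLIFY -2): 0*-2=0, 6*-2=-12, 5*-2=-10, 0*-2=0, 4*-2=-8 -> [0, -12, -10, 0, -8]
Stage 3 (ABS): |0|=0, |-12|=12, |-10|=10, |0|=0, |-8|=8 -> [0, 12, 10, 0, 8]

Answer: 0 12 10 0 8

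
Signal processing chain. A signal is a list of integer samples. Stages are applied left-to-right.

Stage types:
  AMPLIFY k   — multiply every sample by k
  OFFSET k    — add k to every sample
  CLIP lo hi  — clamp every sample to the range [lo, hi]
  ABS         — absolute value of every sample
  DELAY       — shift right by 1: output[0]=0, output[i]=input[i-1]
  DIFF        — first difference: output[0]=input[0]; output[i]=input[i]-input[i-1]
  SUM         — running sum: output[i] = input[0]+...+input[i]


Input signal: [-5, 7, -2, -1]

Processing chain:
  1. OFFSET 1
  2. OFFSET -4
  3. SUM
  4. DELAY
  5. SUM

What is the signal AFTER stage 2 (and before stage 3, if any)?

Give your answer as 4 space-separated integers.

Answer: -8 4 -5 -4

Derivation:
Input: [-5, 7, -2, -1]
Stage 1 (OFFSET 1): -5+1=-4, 7+1=8, -2+1=-1, -1+1=0 -> [-4, 8, -1, 0]
Stage 2 (OFFSET -4): -4+-4=-8, 8+-4=4, -1+-4=-5, 0+-4=-4 -> [-8, 4, -5, -4]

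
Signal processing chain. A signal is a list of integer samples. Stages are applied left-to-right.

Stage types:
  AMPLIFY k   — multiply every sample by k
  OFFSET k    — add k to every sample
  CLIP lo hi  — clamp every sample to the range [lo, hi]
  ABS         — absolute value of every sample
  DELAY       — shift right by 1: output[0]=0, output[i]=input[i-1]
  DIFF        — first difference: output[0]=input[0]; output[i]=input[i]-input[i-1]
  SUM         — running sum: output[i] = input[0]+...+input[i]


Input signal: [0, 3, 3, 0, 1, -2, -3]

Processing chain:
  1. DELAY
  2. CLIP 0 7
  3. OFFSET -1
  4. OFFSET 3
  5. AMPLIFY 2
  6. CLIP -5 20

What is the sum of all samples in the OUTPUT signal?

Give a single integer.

Answer: 42

Derivation:
Input: [0, 3, 3, 0, 1, -2, -3]
Stage 1 (DELAY): [0, 0, 3, 3, 0, 1, -2] = [0, 0, 3, 3, 0, 1, -2] -> [0, 0, 3, 3, 0, 1, -2]
Stage 2 (CLIP 0 7): clip(0,0,7)=0, clip(0,0,7)=0, clip(3,0,7)=3, clip(3,0,7)=3, clip(0,0,7)=0, clip(1,0,7)=1, clip(-2,0,7)=0 -> [0, 0, 3, 3, 0, 1, 0]
Stage 3 (OFFSET -1): 0+-1=-1, 0+-1=-1, 3+-1=2, 3+-1=2, 0+-1=-1, 1+-1=0, 0+-1=-1 -> [-1, -1, 2, 2, -1, 0, -1]
Stage 4 (OFFSET 3): -1+3=2, -1+3=2, 2+3=5, 2+3=5, -1+3=2, 0+3=3, -1+3=2 -> [2, 2, 5, 5, 2, 3, 2]
Stage 5 (AMPLIFY 2): 2*2=4, 2*2=4, 5*2=10, 5*2=10, 2*2=4, 3*2=6, 2*2=4 -> [4, 4, 10, 10, 4, 6, 4]
Stage 6 (CLIP -5 20): clip(4,-5,20)=4, clip(4,-5,20)=4, clip(10,-5,20)=10, clip(10,-5,20)=10, clip(4,-5,20)=4, clip(6,-5,20)=6, clip(4,-5,20)=4 -> [4, 4, 10, 10, 4, 6, 4]
Output sum: 42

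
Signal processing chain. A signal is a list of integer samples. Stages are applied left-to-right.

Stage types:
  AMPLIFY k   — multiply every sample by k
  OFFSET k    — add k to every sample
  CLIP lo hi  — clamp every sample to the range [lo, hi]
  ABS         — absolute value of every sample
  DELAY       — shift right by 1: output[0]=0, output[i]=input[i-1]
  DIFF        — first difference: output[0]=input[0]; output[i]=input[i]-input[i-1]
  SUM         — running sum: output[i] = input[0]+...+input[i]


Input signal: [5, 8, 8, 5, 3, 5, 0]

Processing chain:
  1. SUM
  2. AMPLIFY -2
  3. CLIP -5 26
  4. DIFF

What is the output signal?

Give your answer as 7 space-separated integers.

Input: [5, 8, 8, 5, 3, 5, 0]
Stage 1 (SUM): sum[0..0]=5, sum[0..1]=13, sum[0..2]=21, sum[0..3]=26, sum[0..4]=29, sum[0..5]=34, sum[0..6]=34 -> [5, 13, 21, 26, 29, 34, 34]
Stage 2 (AMPLIFY -2): 5*-2=-10, 13*-2=-26, 21*-2=-42, 26*-2=-52, 29*-2=-58, 34*-2=-68, 34*-2=-68 -> [-10, -26, -42, -52, -58, -68, -68]
Stage 3 (CLIP -5 26): clip(-10,-5,26)=-5, clip(-26,-5,26)=-5, clip(-42,-5,26)=-5, clip(-52,-5,26)=-5, clip(-58,-5,26)=-5, clip(-68,-5,26)=-5, clip(-68,-5,26)=-5 -> [-5, -5, -5, -5, -5, -5, -5]
Stage 4 (DIFF): s[0]=-5, -5--5=0, -5--5=0, -5--5=0, -5--5=0, -5--5=0, -5--5=0 -> [-5, 0, 0, 0, 0, 0, 0]

Answer: -5 0 0 0 0 0 0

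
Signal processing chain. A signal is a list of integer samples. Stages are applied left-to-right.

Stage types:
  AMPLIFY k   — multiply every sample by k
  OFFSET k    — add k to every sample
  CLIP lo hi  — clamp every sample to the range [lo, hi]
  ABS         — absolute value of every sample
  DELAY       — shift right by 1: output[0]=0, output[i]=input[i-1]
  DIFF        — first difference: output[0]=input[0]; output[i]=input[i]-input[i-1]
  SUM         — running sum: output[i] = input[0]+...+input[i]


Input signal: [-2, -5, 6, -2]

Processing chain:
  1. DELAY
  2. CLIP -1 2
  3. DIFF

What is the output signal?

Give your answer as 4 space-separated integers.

Answer: 0 -1 0 3

Derivation:
Input: [-2, -5, 6, -2]
Stage 1 (DELAY): [0, -2, -5, 6] = [0, -2, -5, 6] -> [0, -2, -5, 6]
Stage 2 (CLIP -1 2): clip(0,-1,2)=0, clip(-2,-1,2)=-1, clip(-5,-1,2)=-1, clip(6,-1,2)=2 -> [0, -1, -1, 2]
Stage 3 (DIFF): s[0]=0, -1-0=-1, -1--1=0, 2--1=3 -> [0, -1, 0, 3]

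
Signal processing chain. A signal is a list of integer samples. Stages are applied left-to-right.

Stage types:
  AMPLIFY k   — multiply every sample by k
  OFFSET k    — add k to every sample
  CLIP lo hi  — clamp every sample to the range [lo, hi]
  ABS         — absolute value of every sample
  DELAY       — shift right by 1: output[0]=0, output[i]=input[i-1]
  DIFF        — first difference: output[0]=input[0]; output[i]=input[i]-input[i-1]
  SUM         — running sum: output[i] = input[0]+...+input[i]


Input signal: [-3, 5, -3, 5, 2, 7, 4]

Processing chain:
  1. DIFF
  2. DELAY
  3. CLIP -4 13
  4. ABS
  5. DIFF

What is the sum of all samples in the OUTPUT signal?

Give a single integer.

Answer: 5

Derivation:
Input: [-3, 5, -3, 5, 2, 7, 4]
Stage 1 (DIFF): s[0]=-3, 5--3=8, -3-5=-8, 5--3=8, 2-5=-3, 7-2=5, 4-7=-3 -> [-3, 8, -8, 8, -3, 5, -3]
Stage 2 (DELAY): [0, -3, 8, -8, 8, -3, 5] = [0, -3, 8, -8, 8, -3, 5] -> [0, -3, 8, -8, 8, -3, 5]
Stage 3 (CLIP -4 13): clip(0,-4,13)=0, clip(-3,-4,13)=-3, clip(8,-4,13)=8, clip(-8,-4,13)=-4, clip(8,-4,13)=8, clip(-3,-4,13)=-3, clip(5,-4,13)=5 -> [0, -3, 8, -4, 8, -3, 5]
Stage 4 (ABS): |0|=0, |-3|=3, |8|=8, |-4|=4, |8|=8, |-3|=3, |5|=5 -> [0, 3, 8, 4, 8, 3, 5]
Stage 5 (DIFF): s[0]=0, 3-0=3, 8-3=5, 4-8=-4, 8-4=4, 3-8=-5, 5-3=2 -> [0, 3, 5, -4, 4, -5, 2]
Output sum: 5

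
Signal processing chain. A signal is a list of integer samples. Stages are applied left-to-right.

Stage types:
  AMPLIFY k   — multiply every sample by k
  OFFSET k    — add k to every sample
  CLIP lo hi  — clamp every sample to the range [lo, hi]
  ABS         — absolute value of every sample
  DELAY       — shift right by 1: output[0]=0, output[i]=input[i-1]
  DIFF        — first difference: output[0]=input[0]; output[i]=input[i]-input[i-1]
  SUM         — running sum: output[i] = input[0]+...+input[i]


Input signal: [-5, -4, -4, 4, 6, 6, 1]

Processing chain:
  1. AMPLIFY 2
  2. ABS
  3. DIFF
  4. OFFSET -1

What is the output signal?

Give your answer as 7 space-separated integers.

Answer: 9 -3 -1 -1 3 -1 -11

Derivation:
Input: [-5, -4, -4, 4, 6, 6, 1]
Stage 1 (AMPLIFY 2): -5*2=-10, -4*2=-8, -4*2=-8, 4*2=8, 6*2=12, 6*2=12, 1*2=2 -> [-10, -8, -8, 8, 12, 12, 2]
Stage 2 (ABS): |-10|=10, |-8|=8, |-8|=8, |8|=8, |12|=12, |12|=12, |2|=2 -> [10, 8, 8, 8, 12, 12, 2]
Stage 3 (DIFF): s[0]=10, 8-10=-2, 8-8=0, 8-8=0, 12-8=4, 12-12=0, 2-12=-10 -> [10, -2, 0, 0, 4, 0, -10]
Stage 4 (OFFSET -1): 10+-1=9, -2+-1=-3, 0+-1=-1, 0+-1=-1, 4+-1=3, 0+-1=-1, -10+-1=-11 -> [9, -3, -1, -1, 3, -1, -11]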